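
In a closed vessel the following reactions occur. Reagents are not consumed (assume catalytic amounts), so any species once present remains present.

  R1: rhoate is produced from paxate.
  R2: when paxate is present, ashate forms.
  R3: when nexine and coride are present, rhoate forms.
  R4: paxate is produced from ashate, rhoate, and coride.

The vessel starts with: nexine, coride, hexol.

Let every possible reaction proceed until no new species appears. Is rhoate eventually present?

Yes

nexine and coride present → rhoate forms (R3).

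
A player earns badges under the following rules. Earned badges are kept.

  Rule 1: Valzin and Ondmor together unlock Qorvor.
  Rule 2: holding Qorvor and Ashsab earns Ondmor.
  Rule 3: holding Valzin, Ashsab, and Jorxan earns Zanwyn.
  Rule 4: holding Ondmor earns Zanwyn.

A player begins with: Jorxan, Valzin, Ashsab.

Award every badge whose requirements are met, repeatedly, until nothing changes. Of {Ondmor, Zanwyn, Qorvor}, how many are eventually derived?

1

With Valzin, Ashsab, and Jorxan, Zanwyn is earned (Rule 3).
Ondmor would need Qorvor and Ashsab (Rule 2), but Qorvor is never earned.
Zanwyn: reached.
Qorvor would need Valzin and Ondmor (Rule 1), but Ondmor is never earned.
Reached: Zanwyn — 1 of the 3.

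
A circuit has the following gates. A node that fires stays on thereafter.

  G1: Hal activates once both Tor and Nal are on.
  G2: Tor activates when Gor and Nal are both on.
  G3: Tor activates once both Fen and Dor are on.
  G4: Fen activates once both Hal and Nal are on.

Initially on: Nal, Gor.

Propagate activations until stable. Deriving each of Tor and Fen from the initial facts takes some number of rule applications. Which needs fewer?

Tor: Gor and Nal are on, so Tor activates (G2). [1 rule application]
Fen: G2: Gor and Nal on → Tor on. G1: Tor and Nal on → Hal on. Hal and Nal are on, so Fen activates (G4). [3 rule applications]
Tor needs fewer.

Tor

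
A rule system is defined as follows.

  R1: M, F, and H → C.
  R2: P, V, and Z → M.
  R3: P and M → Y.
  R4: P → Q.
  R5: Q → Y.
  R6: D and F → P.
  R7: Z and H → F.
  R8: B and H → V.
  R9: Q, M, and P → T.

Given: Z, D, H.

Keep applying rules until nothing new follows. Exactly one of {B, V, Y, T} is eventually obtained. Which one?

Y

Z and H hold, so F follows (R7).
From D and F, R6 gives P.
From P, R4 gives Q.
From Q, R5 gives Y.
No rule produces B, and it is not given. V would need B and H (R8), but B is never established. T would need Q, M, and P (R9), but M is never established.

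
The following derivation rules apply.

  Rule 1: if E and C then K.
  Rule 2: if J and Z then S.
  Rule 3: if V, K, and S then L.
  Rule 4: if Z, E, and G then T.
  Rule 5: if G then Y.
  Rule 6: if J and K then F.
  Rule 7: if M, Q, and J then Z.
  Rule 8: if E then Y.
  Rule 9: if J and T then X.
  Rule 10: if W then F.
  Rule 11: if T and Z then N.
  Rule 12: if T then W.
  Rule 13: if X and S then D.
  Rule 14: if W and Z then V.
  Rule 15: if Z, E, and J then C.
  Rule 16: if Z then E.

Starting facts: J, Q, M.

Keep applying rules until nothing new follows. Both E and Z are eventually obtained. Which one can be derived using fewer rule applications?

Z: M, Q, and J hold, so Z follows (Rule 7). [1 rule application]
E: M, Q, and J hold, so Z follows (Rule 7). From Z, Rule 16 gives E. [2 rule applications]
Z needs fewer.

Z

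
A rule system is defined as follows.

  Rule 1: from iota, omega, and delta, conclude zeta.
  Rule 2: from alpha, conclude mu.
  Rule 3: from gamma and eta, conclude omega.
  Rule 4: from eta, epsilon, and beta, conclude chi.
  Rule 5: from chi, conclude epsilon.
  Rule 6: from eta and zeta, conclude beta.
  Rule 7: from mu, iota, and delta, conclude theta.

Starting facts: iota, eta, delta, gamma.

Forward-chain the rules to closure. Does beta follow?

gamma and eta hold, so omega follows (Rule 3).
iota, omega, and delta hold, so zeta follows (Rule 1).
From eta and zeta, Rule 6 gives beta.

Yes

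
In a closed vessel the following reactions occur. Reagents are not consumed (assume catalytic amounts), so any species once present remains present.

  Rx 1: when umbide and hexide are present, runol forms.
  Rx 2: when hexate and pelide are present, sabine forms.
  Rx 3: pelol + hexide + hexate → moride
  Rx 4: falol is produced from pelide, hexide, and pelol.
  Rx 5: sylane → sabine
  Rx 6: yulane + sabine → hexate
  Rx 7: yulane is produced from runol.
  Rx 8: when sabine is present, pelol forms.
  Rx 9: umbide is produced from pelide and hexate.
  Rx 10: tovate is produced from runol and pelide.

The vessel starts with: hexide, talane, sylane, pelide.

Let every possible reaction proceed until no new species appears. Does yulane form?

No

yulane would need runol (Rx 7), but runol never forms.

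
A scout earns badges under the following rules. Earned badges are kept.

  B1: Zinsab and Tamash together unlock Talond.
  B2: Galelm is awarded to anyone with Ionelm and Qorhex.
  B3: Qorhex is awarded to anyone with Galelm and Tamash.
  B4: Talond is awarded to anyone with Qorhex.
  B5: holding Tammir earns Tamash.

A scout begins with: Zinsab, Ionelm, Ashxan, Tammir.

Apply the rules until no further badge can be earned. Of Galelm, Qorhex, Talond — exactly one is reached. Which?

Talond

With Tammir, Tamash is earned (B5).
With Zinsab and Tamash, Talond is earned (B1).
Galelm would need Ionelm and Qorhex (B2), but Qorhex is never earned. Qorhex would need Galelm and Tamash (B3), but Galelm is never earned.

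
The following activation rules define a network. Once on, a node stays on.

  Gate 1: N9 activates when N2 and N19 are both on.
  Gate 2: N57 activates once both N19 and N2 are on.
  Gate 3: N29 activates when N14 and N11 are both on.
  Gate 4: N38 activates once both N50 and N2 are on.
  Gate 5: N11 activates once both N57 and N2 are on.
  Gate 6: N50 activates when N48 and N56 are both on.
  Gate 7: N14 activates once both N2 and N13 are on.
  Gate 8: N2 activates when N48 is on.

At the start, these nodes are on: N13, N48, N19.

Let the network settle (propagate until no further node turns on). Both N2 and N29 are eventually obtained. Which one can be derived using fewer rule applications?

N2: N48 is on, so N2 activates (Gate 8). [1 rule application]
N29: Gate 8: N48 on → N2 on. N2 and N13 are on, so N14 activates (Gate 7). Gate 2: N19 and N2 on → N57 on. N57 and N2 are on, so N11 activates (Gate 5). N14 and N11 are on, so N29 activates (Gate 3). [5 rule applications]
N2 needs fewer.

N2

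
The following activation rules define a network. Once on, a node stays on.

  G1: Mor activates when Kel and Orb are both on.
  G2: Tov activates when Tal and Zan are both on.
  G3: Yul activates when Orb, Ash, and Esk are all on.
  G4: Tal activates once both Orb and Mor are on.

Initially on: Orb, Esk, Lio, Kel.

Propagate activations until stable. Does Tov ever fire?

No

Tov would need Tal and Zan (G2), but Zan never turns on.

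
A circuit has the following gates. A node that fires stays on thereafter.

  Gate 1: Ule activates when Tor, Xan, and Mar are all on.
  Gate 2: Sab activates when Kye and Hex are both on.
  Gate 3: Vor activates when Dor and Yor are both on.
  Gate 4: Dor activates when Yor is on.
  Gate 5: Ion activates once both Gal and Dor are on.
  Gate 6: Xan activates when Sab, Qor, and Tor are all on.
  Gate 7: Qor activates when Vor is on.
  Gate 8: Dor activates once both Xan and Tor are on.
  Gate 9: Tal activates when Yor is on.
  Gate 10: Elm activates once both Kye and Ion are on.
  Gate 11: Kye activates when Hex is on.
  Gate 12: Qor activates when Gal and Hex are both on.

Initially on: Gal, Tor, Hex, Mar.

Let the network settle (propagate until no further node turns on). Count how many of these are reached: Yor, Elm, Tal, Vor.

Gate 11: Hex on → Kye on.
Gate 12: Gal and Hex on → Qor on.
Kye and Hex are on, so Sab activates (Gate 2).
Sab, Qor, and Tor are on, so Xan activates (Gate 6).
Xan and Tor are on, so Dor activates (Gate 8).
Gate 5: Gal and Dor on → Ion on.
Gate 10: Kye and Ion on → Elm on.
No rule produces Yor, and it is not given.
Elm: reached.
Tal would need Yor (Gate 9), but Yor never turns on.
Vor would need Dor and Yor (Gate 3), but Yor never turns on.
Reached: Elm — 1 of the 4.

1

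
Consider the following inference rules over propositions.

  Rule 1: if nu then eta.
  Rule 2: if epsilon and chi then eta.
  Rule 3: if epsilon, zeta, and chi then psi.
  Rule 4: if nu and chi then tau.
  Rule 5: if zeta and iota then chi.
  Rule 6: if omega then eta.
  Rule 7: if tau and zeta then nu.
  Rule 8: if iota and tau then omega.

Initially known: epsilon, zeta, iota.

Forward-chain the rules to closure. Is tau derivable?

No

tau would need nu and chi (Rule 4), but nu is never established.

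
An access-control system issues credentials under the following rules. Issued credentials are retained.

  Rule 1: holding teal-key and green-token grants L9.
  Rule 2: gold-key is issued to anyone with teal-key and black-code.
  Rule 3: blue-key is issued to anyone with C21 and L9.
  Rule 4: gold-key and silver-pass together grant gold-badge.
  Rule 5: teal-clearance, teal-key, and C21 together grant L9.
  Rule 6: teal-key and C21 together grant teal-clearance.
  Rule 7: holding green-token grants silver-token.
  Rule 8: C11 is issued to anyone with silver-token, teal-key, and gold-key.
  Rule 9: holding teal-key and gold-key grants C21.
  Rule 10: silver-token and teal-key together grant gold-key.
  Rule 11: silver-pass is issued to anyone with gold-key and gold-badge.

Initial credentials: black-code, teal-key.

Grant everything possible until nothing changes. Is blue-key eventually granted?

Yes

Holding teal-key and black-code grants gold-key (Rule 2).
Holding teal-key and gold-key grants C21 (Rule 9).
Holding teal-key and C21 grants teal-clearance (Rule 6).
Holding teal-clearance, teal-key, and C21 grants L9 (Rule 5).
Holding C21 and L9 grants blue-key (Rule 3).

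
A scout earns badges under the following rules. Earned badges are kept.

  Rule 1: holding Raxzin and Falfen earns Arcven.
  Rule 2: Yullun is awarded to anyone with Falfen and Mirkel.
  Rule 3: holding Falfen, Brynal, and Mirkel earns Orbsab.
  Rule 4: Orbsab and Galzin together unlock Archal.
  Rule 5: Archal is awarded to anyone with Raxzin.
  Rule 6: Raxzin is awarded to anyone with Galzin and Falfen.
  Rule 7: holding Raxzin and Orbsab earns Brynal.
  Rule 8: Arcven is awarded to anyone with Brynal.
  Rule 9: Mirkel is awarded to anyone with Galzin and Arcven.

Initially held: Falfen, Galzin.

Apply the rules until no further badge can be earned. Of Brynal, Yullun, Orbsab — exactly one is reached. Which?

With Galzin and Falfen, Raxzin is earned (Rule 6).
With Raxzin and Falfen, Arcven is earned (Rule 1).
With Galzin and Arcven, Mirkel is earned (Rule 9).
With Falfen and Mirkel, Yullun is earned (Rule 2).
Orbsab would need Falfen, Brynal, and Mirkel (Rule 3), but Brynal is never earned. Brynal would need Raxzin and Orbsab (Rule 7), but Orbsab is never earned.

Yullun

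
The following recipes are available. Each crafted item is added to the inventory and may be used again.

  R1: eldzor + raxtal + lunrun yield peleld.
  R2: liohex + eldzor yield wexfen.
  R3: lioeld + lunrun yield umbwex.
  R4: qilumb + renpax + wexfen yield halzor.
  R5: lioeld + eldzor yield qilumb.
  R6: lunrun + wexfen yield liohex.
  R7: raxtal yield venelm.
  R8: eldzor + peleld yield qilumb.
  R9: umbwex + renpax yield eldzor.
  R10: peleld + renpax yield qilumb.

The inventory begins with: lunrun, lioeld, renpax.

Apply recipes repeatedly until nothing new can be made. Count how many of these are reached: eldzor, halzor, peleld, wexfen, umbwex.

lioeld + lunrun → umbwex (R3).
umbwex + renpax → eldzor (R9).
eldzor: reached.
halzor would need qilumb, renpax, and wexfen (R4), but wexfen is never obtained.
peleld would need eldzor, raxtal, and lunrun (R1), but raxtal is never obtained.
wexfen would need liohex and eldzor (R2), but liohex is never obtained.
umbwex: reached.
Reached: eldzor and umbwex — 2 of the 5.

2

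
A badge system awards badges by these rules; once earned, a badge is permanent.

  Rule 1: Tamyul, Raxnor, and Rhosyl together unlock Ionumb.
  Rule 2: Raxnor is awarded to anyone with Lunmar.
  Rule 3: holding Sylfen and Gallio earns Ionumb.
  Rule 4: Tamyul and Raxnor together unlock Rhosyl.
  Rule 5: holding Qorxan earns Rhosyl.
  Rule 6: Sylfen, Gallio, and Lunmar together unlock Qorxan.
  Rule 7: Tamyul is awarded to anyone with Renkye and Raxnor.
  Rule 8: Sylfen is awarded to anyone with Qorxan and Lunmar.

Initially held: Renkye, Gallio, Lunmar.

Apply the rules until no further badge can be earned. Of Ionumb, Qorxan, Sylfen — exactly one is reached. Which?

Ionumb

With Lunmar, Raxnor is earned (Rule 2).
With Renkye and Raxnor, Tamyul is earned (Rule 7).
With Tamyul and Raxnor, Rhosyl is earned (Rule 4).
With Tamyul, Raxnor, and Rhosyl, Ionumb is earned (Rule 1).
Qorxan would need Sylfen, Gallio, and Lunmar (Rule 6), but Sylfen is never earned. Sylfen would need Qorxan and Lunmar (Rule 8), but Qorxan is never earned.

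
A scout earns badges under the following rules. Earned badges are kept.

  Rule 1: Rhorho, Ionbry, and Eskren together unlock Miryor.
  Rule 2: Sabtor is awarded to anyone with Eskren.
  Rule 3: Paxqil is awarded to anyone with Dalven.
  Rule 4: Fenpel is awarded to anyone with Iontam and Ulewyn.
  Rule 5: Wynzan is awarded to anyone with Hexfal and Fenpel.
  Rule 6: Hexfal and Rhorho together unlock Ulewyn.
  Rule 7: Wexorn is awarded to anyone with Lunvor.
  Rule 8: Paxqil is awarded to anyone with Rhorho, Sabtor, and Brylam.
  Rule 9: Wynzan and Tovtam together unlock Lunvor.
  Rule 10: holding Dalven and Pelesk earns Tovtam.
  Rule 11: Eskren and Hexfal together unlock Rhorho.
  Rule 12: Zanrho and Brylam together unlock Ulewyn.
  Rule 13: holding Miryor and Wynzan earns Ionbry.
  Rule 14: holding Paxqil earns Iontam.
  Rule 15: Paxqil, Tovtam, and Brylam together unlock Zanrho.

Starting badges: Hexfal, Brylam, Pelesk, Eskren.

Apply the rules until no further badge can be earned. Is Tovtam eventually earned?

Tovtam would need Dalven and Pelesk (Rule 10), but Dalven is never earned.

No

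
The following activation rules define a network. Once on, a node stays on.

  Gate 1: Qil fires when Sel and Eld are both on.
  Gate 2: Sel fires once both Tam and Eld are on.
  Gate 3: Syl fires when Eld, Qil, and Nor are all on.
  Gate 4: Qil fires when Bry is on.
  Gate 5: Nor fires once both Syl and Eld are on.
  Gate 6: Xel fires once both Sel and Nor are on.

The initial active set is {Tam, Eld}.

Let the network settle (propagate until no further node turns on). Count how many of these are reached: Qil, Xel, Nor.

1

Gate 2: Tam and Eld on → Sel on.
Sel and Eld are on, so Qil fires (Gate 1).
Qil: reached.
Xel would need Sel and Nor (Gate 6), but Nor never turns on.
Nor would need Syl and Eld (Gate 5), but Syl never turns on.
Reached: Qil — 1 of the 3.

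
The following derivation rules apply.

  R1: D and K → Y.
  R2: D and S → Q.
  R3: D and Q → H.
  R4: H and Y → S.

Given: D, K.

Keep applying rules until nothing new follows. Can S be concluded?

No

S would need H and Y (R4), but H is never established.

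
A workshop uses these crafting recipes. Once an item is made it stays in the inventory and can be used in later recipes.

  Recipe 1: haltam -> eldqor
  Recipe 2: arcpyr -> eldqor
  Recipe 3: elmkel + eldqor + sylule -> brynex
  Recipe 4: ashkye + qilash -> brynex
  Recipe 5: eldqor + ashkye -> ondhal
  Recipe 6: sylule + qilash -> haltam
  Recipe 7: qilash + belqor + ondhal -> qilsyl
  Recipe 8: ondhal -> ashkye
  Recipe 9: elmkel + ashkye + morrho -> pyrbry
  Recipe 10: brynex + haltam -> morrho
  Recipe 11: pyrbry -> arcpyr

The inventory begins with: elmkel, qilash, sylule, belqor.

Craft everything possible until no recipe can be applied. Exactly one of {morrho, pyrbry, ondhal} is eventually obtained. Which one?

morrho

sylule + qilash -> haltam (Recipe 6).
Using Recipe 1, haltam makes eldqor.
Using Recipe 3, elmkel, eldqor, and sylule make brynex.
Using Recipe 10, brynex and haltam make morrho.
pyrbry would need elmkel, ashkye, and morrho (Recipe 9), but ashkye is never obtained. ondhal would need eldqor and ashkye (Recipe 5), but ashkye is never obtained.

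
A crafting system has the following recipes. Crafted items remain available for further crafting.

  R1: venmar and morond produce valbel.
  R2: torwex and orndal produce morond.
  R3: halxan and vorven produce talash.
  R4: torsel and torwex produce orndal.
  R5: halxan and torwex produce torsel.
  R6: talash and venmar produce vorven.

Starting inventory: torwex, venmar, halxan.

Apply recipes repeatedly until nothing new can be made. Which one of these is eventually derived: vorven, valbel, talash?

halxan and torwex → torsel (R5).
Using R4, torsel and torwex make orndal.
torwex and orndal → morond (R2).
Using R1, venmar and morond make valbel.
vorven would need talash and venmar (R6), but talash is never obtained. talash would need halxan and vorven (R3), but vorven is never obtained.

valbel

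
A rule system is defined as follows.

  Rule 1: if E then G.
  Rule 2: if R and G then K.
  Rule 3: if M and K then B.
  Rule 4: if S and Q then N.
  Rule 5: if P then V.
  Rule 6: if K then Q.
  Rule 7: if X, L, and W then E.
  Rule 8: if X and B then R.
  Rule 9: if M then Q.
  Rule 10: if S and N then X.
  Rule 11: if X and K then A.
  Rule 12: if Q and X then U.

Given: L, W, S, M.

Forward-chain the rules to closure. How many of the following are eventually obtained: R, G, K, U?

M holds, so Q follows (Rule 9).
S and Q hold, so N follows (Rule 4).
S and N hold, so X follows (Rule 10).
Q and X hold, so U follows (Rule 12).
X, L, and W hold, so E follows (Rule 7).
From E, Rule 1 gives G.
R would need X and B (Rule 8), but B is never established.
G: reached.
K would need R and G (Rule 2), but R is never established.
U: reached.
Reached: G and U — 2 of the 4.

2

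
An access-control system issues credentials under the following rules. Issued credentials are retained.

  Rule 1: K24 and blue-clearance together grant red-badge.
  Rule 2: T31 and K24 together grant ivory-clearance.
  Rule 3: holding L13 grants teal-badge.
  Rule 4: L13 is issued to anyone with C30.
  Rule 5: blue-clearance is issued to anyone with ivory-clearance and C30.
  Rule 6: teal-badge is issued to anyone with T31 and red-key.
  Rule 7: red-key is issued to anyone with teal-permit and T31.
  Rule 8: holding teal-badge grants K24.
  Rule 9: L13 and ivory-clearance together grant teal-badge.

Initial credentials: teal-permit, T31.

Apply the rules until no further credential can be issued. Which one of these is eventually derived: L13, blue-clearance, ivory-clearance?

ivory-clearance

Holding teal-permit and T31 grants red-key (Rule 7).
Holding T31 and red-key grants teal-badge (Rule 6).
Holding teal-badge grants K24 (Rule 8).
Holding T31 and K24 grants ivory-clearance (Rule 2).
blue-clearance would need ivory-clearance and C30 (Rule 5), but C30 is never granted. L13 would need C30 (Rule 4), but C30 is never granted.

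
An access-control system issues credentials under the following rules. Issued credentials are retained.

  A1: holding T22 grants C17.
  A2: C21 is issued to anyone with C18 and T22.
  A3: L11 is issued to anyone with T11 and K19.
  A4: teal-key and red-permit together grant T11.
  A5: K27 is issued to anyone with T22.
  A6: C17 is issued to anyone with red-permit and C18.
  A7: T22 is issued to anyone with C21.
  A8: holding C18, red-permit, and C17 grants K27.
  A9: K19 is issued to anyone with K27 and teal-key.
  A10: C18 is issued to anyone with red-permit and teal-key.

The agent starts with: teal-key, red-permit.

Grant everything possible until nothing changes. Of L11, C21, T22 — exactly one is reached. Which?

Holding red-permit and teal-key grants C18 (A10).
Holding teal-key and red-permit grants T11 (A4).
Holding red-permit and C18 grants C17 (A6).
Holding C18, red-permit, and C17 grants K27 (A8).
Holding K27 and teal-key grants K19 (A9).
Holding T11 and K19 grants L11 (A3).
T22 would need C21 (A7), but C21 is never granted. C21 would need C18 and T22 (A2), but T22 is never granted.

L11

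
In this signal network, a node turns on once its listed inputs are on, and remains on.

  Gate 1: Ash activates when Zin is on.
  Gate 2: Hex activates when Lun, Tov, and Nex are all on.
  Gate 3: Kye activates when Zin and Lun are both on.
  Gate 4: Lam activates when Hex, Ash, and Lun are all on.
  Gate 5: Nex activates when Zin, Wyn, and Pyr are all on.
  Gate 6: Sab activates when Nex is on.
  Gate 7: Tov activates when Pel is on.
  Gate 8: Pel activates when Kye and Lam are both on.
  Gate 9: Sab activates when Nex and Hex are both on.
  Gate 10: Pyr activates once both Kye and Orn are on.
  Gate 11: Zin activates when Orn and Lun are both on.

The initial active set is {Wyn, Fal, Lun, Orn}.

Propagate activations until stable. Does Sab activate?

Gate 11: Orn and Lun on → Zin on.
Zin and Lun are on, so Kye activates (Gate 3).
Gate 10: Kye and Orn on → Pyr on.
Gate 5: Zin, Wyn, and Pyr on → Nex on.
Nex is on, so Sab activates (Gate 6).

Yes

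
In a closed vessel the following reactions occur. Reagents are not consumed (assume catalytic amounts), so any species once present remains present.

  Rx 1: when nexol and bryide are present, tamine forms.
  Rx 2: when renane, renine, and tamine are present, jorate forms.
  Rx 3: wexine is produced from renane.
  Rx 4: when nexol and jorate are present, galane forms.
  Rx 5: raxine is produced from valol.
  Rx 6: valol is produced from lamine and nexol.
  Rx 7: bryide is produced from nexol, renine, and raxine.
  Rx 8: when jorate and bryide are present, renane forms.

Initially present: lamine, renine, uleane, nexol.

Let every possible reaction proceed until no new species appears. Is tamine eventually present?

lamine and nexol present → valol forms (Rx 6).
valol present → raxine forms (Rx 5).
nexol, renine, and raxine present → bryide forms (Rx 7).
nexol and bryide present → tamine forms (Rx 1).

Yes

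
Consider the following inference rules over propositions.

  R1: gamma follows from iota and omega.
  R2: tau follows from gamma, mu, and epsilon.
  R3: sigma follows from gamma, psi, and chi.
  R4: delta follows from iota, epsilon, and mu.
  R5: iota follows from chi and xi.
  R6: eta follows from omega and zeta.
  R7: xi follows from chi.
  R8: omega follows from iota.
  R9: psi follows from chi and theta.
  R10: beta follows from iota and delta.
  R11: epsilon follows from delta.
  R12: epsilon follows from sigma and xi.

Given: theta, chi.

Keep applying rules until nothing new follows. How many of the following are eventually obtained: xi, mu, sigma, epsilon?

3

From chi and theta, R9 gives psi.
chi holds, so xi follows (R7).
From chi and xi, R5 gives iota.
iota holds, so omega follows (R8).
From iota and omega, R1 gives gamma.
gamma, psi, and chi hold, so sigma follows (R3).
sigma and xi hold, so epsilon follows (R12).
xi: reached.
No rule produces mu, and it is not given.
sigma: reached.
epsilon: reached.
Reached: xi, sigma, and epsilon — 3 of the 4.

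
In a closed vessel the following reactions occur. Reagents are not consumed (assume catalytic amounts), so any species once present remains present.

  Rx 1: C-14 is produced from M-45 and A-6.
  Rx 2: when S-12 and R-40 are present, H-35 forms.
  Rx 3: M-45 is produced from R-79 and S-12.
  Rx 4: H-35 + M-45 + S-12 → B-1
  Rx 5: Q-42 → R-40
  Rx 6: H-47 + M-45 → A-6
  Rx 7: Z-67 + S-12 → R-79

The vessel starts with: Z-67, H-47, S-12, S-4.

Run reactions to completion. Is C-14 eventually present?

Yes

Z-67 and S-12 present → R-79 forms (Rx 7).
R-79 and S-12 present → M-45 forms (Rx 3).
H-47 and M-45 present → A-6 forms (Rx 6).
M-45 and A-6 present → C-14 forms (Rx 1).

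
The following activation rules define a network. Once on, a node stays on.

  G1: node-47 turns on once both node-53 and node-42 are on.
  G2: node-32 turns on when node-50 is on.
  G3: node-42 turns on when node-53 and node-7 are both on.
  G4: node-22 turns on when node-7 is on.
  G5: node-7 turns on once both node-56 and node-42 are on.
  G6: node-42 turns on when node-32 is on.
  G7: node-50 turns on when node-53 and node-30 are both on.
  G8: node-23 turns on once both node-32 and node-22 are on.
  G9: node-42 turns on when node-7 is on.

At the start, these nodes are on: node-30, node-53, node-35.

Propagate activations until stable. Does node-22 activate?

node-22 would need node-7 (G4), but node-7 never turns on.

No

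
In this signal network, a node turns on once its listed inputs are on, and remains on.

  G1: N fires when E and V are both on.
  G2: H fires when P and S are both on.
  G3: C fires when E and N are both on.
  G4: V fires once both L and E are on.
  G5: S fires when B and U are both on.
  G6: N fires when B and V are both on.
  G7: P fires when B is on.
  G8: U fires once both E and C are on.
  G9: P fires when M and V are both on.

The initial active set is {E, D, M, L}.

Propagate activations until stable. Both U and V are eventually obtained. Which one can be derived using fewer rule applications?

V

V: L and E are on, so V fires (G4). [1 rule application]
U: G4: L and E on → V on. E and V are on, so N fires (G1). G3: E and N on → C on. G8: E and C on → U on. [4 rule applications]
V needs fewer.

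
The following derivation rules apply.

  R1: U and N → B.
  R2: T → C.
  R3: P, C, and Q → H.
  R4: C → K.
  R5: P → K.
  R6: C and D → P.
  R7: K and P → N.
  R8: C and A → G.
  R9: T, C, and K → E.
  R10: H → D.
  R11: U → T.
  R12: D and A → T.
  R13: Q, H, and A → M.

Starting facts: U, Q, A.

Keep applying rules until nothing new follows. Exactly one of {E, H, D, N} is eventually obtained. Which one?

U holds, so T follows (R11).
From T, R2 gives C.
From C, R4 gives K.
T, C, and K hold, so E follows (R9).
H would need P, C, and Q (R3), but P is never established. N would need K and P (R7), but P is never established. D would need H (R10), but H is never established.

E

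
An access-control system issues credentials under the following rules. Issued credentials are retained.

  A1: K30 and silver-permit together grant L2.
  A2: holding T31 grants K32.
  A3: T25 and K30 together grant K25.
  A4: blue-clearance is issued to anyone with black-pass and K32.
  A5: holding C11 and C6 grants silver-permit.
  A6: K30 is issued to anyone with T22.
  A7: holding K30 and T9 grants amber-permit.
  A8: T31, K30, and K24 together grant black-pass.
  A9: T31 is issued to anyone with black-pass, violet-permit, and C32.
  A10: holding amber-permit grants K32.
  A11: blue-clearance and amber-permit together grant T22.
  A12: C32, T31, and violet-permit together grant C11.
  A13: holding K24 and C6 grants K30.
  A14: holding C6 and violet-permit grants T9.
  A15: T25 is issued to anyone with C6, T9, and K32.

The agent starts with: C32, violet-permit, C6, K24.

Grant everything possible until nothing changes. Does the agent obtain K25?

Holding K24 and C6 grants K30 (A13).
Holding C6 and violet-permit grants T9 (A14).
Holding K30 and T9 grants amber-permit (A7).
Holding amber-permit grants K32 (A10).
Holding C6, T9, and K32 grants T25 (A15).
Holding T25 and K30 grants K25 (A3).

Yes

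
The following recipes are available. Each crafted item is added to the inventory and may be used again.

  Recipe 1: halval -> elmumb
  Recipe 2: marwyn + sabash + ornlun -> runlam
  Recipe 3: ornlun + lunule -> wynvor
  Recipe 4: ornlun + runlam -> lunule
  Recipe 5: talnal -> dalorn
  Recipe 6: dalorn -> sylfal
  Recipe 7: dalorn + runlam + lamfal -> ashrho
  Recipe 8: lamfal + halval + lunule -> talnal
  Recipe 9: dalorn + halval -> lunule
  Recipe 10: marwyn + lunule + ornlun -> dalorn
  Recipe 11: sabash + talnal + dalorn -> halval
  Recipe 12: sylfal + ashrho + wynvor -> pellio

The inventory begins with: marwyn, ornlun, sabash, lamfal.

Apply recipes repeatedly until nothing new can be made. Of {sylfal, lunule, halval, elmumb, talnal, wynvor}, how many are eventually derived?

marwyn + sabash + ornlun -> runlam (Recipe 2).
ornlun + runlam -> lunule (Recipe 4).
marwyn + lunule + ornlun -> dalorn (Recipe 10).
ornlun + lunule -> wynvor (Recipe 3).
dalorn -> sylfal (Recipe 6).
sylfal: reached.
lunule: reached.
halval would need sabash, talnal, and dalorn (Recipe 11), but talnal is never obtained.
elmumb would need halval (Recipe 1), but halval is never obtained.
talnal would need lamfal, halval, and lunule (Recipe 8), but halval is never obtained.
wynvor: reached.
Reached: sylfal, lunule, and wynvor — 3 of the 6.

3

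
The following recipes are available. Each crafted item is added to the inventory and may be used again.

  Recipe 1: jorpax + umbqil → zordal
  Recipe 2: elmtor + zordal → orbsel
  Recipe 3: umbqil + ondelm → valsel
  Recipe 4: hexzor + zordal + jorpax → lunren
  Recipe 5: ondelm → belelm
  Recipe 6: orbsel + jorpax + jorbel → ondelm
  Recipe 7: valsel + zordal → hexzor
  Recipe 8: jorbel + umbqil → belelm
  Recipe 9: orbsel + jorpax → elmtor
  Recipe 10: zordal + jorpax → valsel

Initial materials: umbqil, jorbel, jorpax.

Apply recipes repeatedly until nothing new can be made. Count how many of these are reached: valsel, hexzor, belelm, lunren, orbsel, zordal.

jorpax + umbqil → zordal (Recipe 1).
Using Recipe 8, jorbel and umbqil make belelm.
zordal + jorpax → valsel (Recipe 10).
Using Recipe 7, valsel and zordal make hexzor.
Using Recipe 4, hexzor, zordal, and jorpax make lunren.
valsel: reached.
hexzor: reached.
belelm: reached.
lunren: reached.
orbsel would need elmtor and zordal (Recipe 2), but elmtor is never obtained.
zordal: reached.
Reached: valsel, hexzor, belelm, lunren, and zordal — 5 of the 6.

5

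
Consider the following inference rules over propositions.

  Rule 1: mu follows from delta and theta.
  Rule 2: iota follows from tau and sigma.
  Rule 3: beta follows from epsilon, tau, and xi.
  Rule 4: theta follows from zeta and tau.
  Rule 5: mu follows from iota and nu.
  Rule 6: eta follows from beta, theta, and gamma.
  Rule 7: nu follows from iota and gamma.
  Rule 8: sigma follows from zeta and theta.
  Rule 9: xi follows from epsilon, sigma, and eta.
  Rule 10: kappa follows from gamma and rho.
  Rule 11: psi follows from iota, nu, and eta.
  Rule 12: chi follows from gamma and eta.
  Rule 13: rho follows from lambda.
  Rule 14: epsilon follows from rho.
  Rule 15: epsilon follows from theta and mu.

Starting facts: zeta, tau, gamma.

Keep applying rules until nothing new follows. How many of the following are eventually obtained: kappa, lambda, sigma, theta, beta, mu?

zeta and tau hold, so theta follows (Rule 4).
From zeta and theta, Rule 8 gives sigma.
From tau and sigma, Rule 2 gives iota.
From iota and gamma, Rule 7 gives nu.
iota and nu hold, so mu follows (Rule 5).
kappa would need gamma and rho (Rule 10), but rho is never established.
No rule produces lambda, and it is not given.
sigma: reached.
theta: reached.
beta would need epsilon, tau, and xi (Rule 3), but xi is never established.
mu: reached.
Reached: sigma, theta, and mu — 3 of the 6.

3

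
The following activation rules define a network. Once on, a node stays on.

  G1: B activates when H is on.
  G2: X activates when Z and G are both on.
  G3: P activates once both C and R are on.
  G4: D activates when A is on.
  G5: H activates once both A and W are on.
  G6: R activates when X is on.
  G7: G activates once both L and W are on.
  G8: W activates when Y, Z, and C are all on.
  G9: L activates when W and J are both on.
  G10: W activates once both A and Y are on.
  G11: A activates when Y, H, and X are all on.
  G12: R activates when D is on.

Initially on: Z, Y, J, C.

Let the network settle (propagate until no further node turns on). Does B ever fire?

No

B would need H (G1), but H never turns on.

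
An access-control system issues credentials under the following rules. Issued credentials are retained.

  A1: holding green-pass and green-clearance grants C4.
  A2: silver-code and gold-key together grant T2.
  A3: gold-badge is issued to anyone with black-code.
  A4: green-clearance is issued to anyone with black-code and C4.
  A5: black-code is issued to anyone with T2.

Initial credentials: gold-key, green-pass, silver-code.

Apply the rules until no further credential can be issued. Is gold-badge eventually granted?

Holding silver-code and gold-key grants T2 (A2).
Holding T2 grants black-code (A5).
Holding black-code grants gold-badge (A3).

Yes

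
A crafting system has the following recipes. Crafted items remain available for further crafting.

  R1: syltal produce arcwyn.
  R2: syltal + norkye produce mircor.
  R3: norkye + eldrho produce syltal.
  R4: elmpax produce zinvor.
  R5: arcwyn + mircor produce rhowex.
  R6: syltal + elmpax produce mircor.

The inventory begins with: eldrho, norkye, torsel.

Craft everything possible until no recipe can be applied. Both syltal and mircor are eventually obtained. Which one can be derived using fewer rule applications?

syltal: Using R3, norkye and eldrho make syltal. [1 rule application]
mircor: norkye + eldrho → syltal (R3). syltal + norkye → mircor (R2). [2 rule applications]
syltal needs fewer.

syltal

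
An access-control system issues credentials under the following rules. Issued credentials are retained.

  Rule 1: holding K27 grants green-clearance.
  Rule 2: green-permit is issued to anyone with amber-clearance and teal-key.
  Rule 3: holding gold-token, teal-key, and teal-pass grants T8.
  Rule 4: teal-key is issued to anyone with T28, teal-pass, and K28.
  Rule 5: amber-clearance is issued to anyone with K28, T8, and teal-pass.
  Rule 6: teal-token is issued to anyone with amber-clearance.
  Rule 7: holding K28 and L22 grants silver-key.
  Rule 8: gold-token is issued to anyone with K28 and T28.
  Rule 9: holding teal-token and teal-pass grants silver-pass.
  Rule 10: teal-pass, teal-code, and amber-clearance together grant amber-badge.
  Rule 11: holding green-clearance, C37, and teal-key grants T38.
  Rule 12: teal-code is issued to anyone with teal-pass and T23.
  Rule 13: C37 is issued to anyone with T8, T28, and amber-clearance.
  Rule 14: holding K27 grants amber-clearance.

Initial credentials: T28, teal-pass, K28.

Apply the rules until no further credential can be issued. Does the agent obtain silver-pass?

Yes

Holding T28, teal-pass, and K28 grants teal-key (Rule 4).
Holding K28 and T28 grants gold-token (Rule 8).
Holding gold-token, teal-key, and teal-pass grants T8 (Rule 3).
Holding K28, T8, and teal-pass grants amber-clearance (Rule 5).
Holding amber-clearance grants teal-token (Rule 6).
Holding teal-token and teal-pass grants silver-pass (Rule 9).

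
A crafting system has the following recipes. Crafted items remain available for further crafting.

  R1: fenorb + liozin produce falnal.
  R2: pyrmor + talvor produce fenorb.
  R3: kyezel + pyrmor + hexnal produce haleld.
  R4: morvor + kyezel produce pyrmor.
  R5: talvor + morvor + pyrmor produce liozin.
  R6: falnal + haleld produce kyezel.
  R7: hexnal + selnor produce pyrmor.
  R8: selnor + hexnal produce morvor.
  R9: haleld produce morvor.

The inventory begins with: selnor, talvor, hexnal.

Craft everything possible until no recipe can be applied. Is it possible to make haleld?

haleld would need kyezel, pyrmor, and hexnal (R3), but kyezel is never obtained.

No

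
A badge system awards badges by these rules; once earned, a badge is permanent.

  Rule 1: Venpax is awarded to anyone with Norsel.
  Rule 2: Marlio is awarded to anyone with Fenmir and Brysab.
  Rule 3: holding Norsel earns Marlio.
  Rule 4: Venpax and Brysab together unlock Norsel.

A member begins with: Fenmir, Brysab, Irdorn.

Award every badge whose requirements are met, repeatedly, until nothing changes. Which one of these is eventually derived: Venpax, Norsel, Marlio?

With Fenmir and Brysab, Marlio is earned (Rule 2).
Norsel would need Venpax and Brysab (Rule 4), but Venpax is never earned. Venpax would need Norsel (Rule 1), but Norsel is never earned.

Marlio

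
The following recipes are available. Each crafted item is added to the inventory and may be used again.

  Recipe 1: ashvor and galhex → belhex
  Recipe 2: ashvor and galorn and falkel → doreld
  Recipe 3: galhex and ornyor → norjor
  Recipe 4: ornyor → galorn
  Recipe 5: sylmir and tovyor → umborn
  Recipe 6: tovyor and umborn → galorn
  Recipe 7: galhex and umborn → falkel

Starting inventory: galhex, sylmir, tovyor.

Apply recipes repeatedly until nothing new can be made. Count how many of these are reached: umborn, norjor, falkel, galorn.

3

sylmir and tovyor → umborn (Recipe 5).
Using Recipe 6, tovyor and umborn make galorn.
Using Recipe 7, galhex and umborn make falkel.
umborn: reached.
norjor would need galhex and ornyor (Recipe 3), but ornyor is never obtained.
falkel: reached.
galorn: reached.
Reached: umborn, falkel, and galorn — 3 of the 4.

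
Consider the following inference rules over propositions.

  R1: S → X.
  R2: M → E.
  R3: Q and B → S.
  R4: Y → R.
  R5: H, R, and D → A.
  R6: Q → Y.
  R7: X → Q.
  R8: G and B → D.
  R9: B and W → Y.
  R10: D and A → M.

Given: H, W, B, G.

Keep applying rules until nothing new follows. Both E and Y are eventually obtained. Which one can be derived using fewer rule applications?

Y

Y: From B and W, R9 gives Y. [1 rule application]
E: G and B hold, so D follows (R8). B and W hold, so Y follows (R9). From Y, R4 gives R. From H, R, and D, R5 gives A. From D and A, R10 gives M. M holds, so E follows (R2). [6 rule applications]
Y needs fewer.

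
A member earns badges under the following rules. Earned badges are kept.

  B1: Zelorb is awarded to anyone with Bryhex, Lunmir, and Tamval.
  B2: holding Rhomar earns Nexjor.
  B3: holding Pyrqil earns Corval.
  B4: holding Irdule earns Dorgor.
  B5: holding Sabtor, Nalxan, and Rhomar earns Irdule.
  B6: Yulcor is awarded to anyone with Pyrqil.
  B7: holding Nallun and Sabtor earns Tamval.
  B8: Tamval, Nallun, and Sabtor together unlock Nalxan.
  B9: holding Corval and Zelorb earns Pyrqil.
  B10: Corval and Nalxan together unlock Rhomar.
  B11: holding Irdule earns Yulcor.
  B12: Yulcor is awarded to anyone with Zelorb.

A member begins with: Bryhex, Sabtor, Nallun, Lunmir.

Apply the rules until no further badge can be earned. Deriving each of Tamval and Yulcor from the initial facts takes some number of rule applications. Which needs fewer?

Tamval

Tamval: With Nallun and Sabtor, Tamval is earned (B7). [1 rule application]
Yulcor: With Nallun and Sabtor, Tamval is earned (B7). With Bryhex, Lunmir, and Tamval, Zelorb is earned (B1). With Zelorb, Yulcor is earned (B12). [3 rule applications]
Tamval needs fewer.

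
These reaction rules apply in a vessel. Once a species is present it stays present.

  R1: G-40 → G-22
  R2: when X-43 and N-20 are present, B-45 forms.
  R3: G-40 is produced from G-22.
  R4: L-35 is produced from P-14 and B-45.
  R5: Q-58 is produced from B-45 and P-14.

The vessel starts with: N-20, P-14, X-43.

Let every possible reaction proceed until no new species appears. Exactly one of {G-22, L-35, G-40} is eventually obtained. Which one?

L-35

X-43 and N-20 present → B-45 forms (R2).
P-14 and B-45 present → L-35 forms (R4).
G-22 would need G-40 (R1), but G-40 never forms. G-40 would need G-22 (R3), but G-22 never forms.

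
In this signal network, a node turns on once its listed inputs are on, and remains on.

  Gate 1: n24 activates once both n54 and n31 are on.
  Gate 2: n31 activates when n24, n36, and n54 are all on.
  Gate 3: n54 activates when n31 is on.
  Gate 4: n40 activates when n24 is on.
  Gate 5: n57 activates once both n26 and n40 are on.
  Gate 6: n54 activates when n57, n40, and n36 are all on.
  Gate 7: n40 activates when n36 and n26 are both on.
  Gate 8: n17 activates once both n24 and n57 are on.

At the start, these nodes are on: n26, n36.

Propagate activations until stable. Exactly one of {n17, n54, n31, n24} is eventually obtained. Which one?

n36 and n26 are on, so n40 activates (Gate 7).
Gate 5: n26 and n40 on → n57 on.
Gate 6: n57, n40, and n36 on → n54 on.
n31 would need n24, n36, and n54 (Gate 2), but n24 never turns on. n17 would need n24 and n57 (Gate 8), but n24 never turns on. n24 would need n54 and n31 (Gate 1), but n31 never turns on.

n54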